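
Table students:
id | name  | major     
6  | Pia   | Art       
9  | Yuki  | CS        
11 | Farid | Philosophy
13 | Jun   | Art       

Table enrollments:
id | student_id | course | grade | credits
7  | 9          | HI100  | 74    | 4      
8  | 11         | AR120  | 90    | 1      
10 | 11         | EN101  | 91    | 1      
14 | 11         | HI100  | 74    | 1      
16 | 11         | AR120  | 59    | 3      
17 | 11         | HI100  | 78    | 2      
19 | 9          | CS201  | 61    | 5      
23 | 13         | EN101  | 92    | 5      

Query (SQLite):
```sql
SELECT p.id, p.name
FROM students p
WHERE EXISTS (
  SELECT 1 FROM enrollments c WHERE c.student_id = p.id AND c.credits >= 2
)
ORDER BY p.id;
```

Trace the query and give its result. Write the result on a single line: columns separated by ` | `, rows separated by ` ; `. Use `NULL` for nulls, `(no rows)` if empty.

9 | Yuki ; 11 | Farid ; 13 | Jun

For each students row, check whether any enrollments with matching student_id has credits >= 2.
Keep rows where that is true.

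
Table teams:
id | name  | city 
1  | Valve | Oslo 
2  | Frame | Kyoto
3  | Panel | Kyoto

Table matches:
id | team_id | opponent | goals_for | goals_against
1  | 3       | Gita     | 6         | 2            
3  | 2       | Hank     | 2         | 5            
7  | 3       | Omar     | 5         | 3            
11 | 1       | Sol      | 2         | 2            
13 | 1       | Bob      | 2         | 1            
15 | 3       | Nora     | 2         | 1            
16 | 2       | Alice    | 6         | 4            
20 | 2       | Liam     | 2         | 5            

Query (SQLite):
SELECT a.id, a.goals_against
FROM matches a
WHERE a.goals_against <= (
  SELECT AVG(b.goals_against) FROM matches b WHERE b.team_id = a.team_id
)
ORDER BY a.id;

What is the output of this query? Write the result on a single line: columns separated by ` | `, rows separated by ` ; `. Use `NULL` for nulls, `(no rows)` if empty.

1 | 2 ; 13 | 1 ; 15 | 1 ; 16 | 4

For each matches row a, compute AVG(goals_against) over rows sharing a.team_id.
Keep row a if a.goals_against <= that per-group AVG.
  team_id=1: AVG(goals_against) = 1.5
  team_id=2: AVG(goals_against) = 4.666667
  team_id=3: AVG(goals_against) = 2.0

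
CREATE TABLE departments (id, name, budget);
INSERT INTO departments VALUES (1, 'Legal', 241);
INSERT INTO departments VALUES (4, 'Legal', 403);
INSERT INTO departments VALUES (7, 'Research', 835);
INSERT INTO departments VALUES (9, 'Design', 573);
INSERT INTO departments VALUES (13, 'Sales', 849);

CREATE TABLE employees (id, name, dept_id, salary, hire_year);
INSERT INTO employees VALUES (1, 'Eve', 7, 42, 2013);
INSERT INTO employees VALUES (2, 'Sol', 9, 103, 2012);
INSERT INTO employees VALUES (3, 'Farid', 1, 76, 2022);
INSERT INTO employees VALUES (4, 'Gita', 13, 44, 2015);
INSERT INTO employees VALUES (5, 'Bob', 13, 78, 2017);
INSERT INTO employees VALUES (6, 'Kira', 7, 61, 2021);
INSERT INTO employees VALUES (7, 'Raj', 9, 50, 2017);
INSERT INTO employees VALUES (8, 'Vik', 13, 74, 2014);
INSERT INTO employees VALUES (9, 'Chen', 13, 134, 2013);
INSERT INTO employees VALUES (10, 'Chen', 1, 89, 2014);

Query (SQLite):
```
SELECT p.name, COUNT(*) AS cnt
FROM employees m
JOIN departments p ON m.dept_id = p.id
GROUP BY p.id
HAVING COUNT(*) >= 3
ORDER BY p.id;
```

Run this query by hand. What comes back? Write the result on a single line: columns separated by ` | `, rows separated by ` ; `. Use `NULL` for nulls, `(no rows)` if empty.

Sales | 4

Join each employees row to its departments via dept_id.
Group joined rows by departments.id; compute COUNT(*) per group.
HAVING: keep groups with count ≥ 3.
  1: ids {3, 10} → COUNT(*)=2
  7: ids {1, 6} → COUNT(*)=2
  9: ids {2, 7} → COUNT(*)=2
  13: ids {4, 5, 8, 9} → COUNT(*)=4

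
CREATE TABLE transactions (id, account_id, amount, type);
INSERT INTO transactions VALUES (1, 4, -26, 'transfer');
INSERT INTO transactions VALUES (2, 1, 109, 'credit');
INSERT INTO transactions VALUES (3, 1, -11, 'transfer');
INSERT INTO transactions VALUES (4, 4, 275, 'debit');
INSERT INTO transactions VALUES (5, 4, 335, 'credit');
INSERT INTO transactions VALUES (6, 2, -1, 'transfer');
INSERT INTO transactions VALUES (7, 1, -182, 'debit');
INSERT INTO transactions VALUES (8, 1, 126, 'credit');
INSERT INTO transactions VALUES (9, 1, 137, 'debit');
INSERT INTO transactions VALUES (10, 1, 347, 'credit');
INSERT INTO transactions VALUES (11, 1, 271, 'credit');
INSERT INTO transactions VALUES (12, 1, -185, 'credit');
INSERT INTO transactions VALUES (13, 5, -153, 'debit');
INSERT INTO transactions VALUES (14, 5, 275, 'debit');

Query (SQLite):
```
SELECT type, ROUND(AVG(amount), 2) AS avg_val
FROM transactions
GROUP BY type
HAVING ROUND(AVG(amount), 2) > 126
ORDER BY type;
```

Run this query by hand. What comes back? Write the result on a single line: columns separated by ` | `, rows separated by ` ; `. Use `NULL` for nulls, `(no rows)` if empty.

credit | 167.17

Partition transactions by type; compute ROUND(AVG(amount), 2) within each group.
HAVING: keep groups where ROUND(AVG(amount), 2) > 126.
  credit: ids {2, 5, 8, 10, 11, 12} → ROUND(AVG(amount), 2)=167.17
  debit: ids {4, 7, 9, 13, 14} → ROUND(AVG(amount), 2)=70.4
  transfer: ids {1, 3, 6} → ROUND(AVG(amount), 2)=-12.67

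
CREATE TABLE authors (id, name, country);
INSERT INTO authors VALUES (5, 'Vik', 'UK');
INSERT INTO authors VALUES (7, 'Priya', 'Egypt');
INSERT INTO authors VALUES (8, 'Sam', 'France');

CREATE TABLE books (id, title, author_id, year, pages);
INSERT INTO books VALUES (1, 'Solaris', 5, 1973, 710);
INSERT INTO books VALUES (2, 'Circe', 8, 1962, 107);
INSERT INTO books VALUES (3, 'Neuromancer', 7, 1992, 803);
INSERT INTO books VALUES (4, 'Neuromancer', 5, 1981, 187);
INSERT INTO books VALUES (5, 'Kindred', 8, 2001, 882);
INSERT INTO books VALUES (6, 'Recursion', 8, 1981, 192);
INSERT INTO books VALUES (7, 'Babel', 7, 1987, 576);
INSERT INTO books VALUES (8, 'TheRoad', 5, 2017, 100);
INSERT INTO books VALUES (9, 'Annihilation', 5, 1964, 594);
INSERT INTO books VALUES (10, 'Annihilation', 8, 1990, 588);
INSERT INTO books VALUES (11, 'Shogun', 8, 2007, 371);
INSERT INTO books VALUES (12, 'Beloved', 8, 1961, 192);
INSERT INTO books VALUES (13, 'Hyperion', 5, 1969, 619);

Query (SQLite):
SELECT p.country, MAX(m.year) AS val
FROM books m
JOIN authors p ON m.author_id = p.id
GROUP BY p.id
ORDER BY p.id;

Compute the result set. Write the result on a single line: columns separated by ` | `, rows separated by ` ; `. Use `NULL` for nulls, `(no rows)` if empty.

Join each books row to its authors via author_id.
Group joined rows by authors.id; compute MAX(m.year) per group.
  5: ids {1, 4, 8, 9, 13} → MAX(m.year)=2017
  7: ids {3, 7} → MAX(m.year)=1992
  8: ids {2, 5, 6, 10, 11, 12} → MAX(m.year)=2007

UK | 2017 ; Egypt | 1992 ; France | 2007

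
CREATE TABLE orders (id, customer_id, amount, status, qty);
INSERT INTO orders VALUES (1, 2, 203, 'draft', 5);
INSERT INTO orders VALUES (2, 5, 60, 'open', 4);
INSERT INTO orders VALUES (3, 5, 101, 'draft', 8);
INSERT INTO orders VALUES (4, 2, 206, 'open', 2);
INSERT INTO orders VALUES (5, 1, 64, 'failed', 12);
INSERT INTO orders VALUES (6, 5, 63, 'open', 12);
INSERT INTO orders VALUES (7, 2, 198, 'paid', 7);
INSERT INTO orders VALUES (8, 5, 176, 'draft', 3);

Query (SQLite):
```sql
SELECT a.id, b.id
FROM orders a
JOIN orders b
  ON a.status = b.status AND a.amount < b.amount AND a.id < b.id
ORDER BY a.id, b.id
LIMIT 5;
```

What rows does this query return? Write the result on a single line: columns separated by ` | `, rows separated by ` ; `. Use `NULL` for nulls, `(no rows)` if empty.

2 | 4 ; 2 | 6 ; 3 | 8

Pairs (a,b) with same status, a.amount < b.amount, a.id < b.id.
status groups: draft:{1,3,8} failed:{5} open:{2,4,6} paid:{7}
Ordered by (a.id, b.id); first 5.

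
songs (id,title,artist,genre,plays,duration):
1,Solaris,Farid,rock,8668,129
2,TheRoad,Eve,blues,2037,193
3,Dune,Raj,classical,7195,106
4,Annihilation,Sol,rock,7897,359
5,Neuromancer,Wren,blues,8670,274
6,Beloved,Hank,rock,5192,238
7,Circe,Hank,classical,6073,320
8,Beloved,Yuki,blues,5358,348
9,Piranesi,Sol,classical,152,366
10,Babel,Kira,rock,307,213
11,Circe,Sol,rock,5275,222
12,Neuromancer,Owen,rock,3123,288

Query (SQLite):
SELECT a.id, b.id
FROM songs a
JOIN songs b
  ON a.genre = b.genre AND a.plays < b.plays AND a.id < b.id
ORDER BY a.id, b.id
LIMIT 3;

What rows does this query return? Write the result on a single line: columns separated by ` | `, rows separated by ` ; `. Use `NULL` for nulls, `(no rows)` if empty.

2 | 5 ; 2 | 8 ; 6 | 11

Pairs (a,b) with same genre, a.plays < b.plays, a.id < b.id.
genre groups: blues:{2,5,8} classical:{3,7,9} rock:{1,4,6,10,11,12}
Ordered by (a.id, b.id); first 3.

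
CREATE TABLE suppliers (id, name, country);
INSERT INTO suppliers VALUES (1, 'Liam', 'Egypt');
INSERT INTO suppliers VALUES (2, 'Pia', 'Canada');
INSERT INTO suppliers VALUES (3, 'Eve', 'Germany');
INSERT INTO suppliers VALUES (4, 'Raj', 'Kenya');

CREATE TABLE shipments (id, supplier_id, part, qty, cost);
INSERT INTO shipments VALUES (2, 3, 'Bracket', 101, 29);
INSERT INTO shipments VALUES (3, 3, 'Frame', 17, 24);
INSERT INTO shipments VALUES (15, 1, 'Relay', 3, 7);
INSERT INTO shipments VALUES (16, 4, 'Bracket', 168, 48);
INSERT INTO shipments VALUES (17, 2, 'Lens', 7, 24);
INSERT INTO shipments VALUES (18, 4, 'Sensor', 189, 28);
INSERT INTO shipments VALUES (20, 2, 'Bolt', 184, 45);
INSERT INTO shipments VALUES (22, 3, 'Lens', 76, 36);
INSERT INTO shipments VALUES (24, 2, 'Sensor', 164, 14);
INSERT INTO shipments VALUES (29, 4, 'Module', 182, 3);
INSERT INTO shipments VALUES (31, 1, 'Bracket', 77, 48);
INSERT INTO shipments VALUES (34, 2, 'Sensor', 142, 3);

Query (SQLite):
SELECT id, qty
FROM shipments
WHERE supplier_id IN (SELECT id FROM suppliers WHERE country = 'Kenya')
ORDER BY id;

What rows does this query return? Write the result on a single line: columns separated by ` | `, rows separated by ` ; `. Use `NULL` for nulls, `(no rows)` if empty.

16 | 168 ; 18 | 189 ; 29 | 182

Inner query: suppliers.id where country = 'Kenya'.
Outer: keep shipments rows whose supplier_id is in that set.
Inner query → {4}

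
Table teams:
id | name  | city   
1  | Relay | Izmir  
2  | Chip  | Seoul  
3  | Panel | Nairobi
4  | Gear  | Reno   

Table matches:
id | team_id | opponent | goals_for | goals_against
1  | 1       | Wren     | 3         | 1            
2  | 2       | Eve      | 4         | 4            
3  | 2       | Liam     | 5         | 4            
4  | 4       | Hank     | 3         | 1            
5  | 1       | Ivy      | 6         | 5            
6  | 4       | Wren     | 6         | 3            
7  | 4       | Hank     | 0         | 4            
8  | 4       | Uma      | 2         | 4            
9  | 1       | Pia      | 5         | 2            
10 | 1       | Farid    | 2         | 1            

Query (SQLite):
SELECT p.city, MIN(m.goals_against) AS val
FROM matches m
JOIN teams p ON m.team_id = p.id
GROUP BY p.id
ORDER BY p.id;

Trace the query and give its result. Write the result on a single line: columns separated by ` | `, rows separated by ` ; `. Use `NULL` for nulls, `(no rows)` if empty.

Join each matches row to its teams via team_id.
Group joined rows by teams.id; compute MIN(m.goals_against) per group.
  1: ids {1, 5, 9, 10} → MIN(m.goals_against)=1
  2: ids {2, 3} → MIN(m.goals_against)=4
  4: ids {4, 6, 7, 8} → MIN(m.goals_against)=1

Izmir | 1 ; Seoul | 4 ; Reno | 1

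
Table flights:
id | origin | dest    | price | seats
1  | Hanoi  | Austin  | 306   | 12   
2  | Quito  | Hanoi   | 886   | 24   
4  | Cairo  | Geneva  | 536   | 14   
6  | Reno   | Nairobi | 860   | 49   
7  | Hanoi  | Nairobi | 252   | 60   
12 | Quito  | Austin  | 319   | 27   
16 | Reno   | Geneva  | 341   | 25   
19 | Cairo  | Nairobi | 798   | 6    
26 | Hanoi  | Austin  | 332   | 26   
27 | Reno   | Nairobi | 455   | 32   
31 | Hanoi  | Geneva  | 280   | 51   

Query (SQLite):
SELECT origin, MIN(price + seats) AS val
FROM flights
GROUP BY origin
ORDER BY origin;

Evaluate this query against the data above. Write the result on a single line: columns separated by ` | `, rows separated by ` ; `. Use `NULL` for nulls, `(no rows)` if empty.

For each row compute price + seats.
Group by origin; take MIN of the expression per group.
  Cairo: ids {4, 19} → MIN(price + seats)=550
  Hanoi: ids {1, 7, 26, 31} → MIN(price + seats)=312
  Quito: ids {2, 12} → MIN(price + seats)=346
  Reno: ids {6, 16, 27} → MIN(price + seats)=366

Cairo | 550 ; Hanoi | 312 ; Quito | 346 ; Reno | 366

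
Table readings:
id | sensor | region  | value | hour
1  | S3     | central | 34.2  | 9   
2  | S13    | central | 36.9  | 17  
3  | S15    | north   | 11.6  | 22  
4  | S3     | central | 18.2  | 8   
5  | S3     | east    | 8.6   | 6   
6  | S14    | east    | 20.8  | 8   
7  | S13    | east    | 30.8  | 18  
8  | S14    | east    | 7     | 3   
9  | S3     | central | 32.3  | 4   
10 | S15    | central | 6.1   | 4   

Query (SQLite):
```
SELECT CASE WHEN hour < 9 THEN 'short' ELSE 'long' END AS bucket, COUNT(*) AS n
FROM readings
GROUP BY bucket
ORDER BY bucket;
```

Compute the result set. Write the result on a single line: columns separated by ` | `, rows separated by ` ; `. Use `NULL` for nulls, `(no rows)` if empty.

Bucket rows by hour < 9 → 'short' else 'long'; count each bucket.

long | 4 ; short | 6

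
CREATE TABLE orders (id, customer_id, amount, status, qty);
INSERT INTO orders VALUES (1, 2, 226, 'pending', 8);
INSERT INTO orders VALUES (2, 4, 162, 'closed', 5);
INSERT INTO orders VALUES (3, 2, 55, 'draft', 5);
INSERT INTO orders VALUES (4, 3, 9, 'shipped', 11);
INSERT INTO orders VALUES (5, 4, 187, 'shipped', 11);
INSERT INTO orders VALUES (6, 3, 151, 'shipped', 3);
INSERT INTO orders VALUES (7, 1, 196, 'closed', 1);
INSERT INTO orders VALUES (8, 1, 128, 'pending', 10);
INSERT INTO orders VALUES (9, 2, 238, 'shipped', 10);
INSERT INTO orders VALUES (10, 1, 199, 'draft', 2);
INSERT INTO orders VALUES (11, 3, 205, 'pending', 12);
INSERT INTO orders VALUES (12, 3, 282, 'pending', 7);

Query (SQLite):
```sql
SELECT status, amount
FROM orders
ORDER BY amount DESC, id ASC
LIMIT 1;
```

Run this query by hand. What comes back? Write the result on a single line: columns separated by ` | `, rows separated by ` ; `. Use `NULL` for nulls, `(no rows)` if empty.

Sort by amount desc, tiebreak id asc: (282, id=12), (238, id=9), (226, id=1), (205, id=11) …. Take first 1.

pending | 282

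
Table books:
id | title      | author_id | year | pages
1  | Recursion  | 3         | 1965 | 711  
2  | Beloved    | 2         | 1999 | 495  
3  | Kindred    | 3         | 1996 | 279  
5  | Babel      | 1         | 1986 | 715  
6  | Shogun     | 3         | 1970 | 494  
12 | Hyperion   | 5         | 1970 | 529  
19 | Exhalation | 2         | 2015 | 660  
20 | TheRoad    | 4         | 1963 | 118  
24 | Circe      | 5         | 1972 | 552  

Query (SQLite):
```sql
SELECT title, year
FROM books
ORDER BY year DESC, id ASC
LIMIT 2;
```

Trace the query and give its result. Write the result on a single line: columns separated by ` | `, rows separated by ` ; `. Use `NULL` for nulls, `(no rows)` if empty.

Exhalation | 2015 ; Beloved | 1999

Sort by year desc, tiebreak id asc: (2015, id=19), (1999, id=2), (1996, id=3), (1986, id=5), (1972, id=24) …. Take first 2.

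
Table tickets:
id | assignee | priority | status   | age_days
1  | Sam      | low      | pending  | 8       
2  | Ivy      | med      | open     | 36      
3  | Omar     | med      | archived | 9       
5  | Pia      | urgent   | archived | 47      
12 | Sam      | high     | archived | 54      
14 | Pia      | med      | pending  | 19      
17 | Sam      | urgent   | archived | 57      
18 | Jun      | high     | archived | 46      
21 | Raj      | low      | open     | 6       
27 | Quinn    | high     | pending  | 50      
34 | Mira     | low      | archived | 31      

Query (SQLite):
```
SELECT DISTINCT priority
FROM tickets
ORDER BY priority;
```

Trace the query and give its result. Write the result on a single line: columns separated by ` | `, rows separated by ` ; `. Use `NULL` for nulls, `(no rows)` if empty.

high ; low ; med ; urgent

Collect distinct priority values from tickets.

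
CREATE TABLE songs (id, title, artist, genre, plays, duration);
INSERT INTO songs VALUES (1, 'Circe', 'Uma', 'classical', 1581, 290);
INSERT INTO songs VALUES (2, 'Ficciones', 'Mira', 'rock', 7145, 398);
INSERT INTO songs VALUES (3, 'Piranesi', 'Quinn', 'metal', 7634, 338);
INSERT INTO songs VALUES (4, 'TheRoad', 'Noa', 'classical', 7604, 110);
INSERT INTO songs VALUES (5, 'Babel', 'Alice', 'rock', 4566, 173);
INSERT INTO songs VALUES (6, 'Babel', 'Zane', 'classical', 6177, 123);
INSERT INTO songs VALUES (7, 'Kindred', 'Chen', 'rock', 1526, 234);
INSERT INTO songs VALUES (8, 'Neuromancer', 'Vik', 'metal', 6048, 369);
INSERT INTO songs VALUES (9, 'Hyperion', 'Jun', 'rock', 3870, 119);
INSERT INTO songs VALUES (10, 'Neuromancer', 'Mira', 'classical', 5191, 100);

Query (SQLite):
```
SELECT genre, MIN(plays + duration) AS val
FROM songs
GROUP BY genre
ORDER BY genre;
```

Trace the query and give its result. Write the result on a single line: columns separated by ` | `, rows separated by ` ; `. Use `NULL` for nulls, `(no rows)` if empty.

classical | 1871 ; metal | 6417 ; rock | 1760

For each row compute plays + duration.
Group by genre; take MIN of the expression per group.
  classical: ids {1, 4, 6, 10} → MIN(plays + duration)=1871
  metal: ids {3, 8} → MIN(plays + duration)=6417
  rock: ids {2, 5, 7, 9} → MIN(plays + duration)=1760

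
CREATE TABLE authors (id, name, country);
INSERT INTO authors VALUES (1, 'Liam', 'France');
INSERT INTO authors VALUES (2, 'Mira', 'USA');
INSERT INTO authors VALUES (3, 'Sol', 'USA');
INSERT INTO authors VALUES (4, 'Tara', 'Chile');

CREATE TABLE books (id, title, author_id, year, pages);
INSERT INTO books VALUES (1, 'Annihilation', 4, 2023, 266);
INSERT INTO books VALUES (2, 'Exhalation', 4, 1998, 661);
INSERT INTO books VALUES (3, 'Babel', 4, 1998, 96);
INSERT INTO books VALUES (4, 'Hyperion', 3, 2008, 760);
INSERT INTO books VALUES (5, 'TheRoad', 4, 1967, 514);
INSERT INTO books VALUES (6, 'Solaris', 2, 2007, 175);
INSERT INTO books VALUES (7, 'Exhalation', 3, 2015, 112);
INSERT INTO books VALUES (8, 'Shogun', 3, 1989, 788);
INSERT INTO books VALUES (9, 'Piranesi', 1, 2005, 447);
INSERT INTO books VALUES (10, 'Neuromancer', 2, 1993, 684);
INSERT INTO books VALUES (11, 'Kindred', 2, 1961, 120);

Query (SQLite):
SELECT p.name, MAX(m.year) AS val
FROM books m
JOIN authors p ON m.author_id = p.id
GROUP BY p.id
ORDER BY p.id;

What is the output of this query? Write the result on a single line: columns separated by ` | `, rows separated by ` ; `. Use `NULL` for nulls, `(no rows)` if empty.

Liam | 2005 ; Mira | 2007 ; Sol | 2015 ; Tara | 2023

Join each books row to its authors via author_id.
Group joined rows by authors.id; compute MAX(m.year) per group.
  1: ids {9} → MAX(m.year)=2005
  2: ids {6, 10, 11} → MAX(m.year)=2007
  3: ids {4, 7, 8} → MAX(m.year)=2015
  4: ids {1, 2, 3, 5} → MAX(m.year)=2023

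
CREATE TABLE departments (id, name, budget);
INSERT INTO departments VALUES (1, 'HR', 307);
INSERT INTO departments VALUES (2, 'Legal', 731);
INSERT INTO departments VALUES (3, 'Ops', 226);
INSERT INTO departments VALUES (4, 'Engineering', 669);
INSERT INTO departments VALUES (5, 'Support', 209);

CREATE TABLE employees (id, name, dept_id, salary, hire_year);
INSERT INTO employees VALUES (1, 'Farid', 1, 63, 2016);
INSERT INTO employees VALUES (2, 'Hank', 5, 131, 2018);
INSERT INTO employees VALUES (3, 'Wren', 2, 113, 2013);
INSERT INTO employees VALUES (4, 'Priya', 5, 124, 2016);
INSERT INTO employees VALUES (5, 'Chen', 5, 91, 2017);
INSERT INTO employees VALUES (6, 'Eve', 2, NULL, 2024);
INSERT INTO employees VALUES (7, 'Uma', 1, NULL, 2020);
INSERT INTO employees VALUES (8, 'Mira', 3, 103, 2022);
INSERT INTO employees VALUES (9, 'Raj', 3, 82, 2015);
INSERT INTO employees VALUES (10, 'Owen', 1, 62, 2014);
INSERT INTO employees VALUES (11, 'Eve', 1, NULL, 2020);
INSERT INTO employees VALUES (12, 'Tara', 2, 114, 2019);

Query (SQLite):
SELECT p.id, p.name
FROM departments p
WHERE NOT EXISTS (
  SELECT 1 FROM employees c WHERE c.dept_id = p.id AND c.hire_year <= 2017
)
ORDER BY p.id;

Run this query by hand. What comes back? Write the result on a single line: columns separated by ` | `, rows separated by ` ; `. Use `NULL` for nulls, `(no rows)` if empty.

For each departments row, check whether any employees with matching dept_id has hire_year <= 2017.
Keep rows where that is false.

4 | Engineering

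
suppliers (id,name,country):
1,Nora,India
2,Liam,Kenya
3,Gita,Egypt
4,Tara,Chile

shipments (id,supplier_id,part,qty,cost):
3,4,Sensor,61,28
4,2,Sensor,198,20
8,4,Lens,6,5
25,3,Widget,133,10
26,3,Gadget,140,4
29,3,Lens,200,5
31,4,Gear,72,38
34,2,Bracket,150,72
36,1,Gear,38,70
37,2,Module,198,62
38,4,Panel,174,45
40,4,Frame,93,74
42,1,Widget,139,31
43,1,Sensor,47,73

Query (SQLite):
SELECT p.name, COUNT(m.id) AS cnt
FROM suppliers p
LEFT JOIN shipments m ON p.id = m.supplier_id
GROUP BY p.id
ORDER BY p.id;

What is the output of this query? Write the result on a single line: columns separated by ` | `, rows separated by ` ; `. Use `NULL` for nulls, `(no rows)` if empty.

Nora | 3 ; Liam | 3 ; Gita | 3 ; Tara | 5

LEFT JOIN keeps every suppliers row; unmatched ones get NULL for shipments columns.
Group by suppliers.id and compute COUNT(m.id). COUNT(col) of an all-NULL group is 0.
  1: ids {36, 42, 43} → COUNT(m.id)=3
  2: ids {4, 34, 37} → COUNT(m.id)=3
  3: ids {25, 26, 29} → COUNT(m.id)=3
  4: ids {3, 8, 31, 38, 40} → COUNT(m.id)=5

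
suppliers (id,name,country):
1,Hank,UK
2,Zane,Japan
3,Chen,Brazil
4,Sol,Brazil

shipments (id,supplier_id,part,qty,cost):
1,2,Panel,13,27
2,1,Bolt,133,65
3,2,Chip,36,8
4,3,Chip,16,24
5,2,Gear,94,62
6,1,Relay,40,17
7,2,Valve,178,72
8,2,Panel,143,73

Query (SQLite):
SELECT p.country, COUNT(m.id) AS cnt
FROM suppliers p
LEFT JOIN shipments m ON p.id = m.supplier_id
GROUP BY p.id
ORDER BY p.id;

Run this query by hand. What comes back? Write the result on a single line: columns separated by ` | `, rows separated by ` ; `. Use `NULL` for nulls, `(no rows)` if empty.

UK | 2 ; Japan | 5 ; Brazil | 1 ; Brazil | 0

LEFT JOIN keeps every suppliers row; unmatched ones get NULL for shipments columns.
Group by suppliers.id and compute COUNT(m.id). COUNT(col) of an all-NULL group is 0.
  1: ids {2, 6} → COUNT(m.id)=2
  2: ids {1, 3, 5, 7, 8} → COUNT(m.id)=5
  3: ids {4} → COUNT(m.id)=1
  4: ids {—} → COUNT(m.id)=0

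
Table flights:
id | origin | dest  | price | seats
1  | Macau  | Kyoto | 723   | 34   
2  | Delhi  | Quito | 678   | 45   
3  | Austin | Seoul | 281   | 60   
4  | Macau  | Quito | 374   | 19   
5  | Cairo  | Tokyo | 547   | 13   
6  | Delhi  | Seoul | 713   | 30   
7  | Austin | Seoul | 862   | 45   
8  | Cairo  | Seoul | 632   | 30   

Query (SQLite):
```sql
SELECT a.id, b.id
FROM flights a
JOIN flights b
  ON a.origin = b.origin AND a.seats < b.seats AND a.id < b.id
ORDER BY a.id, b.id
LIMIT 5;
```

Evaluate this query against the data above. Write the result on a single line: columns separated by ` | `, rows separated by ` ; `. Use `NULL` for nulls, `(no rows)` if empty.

Pairs (a,b) with same origin, a.seats < b.seats, a.id < b.id.
origin groups: Austin:{3,7} Cairo:{5,8} Delhi:{2,6} Macau:{1,4}
Ordered by (a.id, b.id); first 5.

5 | 8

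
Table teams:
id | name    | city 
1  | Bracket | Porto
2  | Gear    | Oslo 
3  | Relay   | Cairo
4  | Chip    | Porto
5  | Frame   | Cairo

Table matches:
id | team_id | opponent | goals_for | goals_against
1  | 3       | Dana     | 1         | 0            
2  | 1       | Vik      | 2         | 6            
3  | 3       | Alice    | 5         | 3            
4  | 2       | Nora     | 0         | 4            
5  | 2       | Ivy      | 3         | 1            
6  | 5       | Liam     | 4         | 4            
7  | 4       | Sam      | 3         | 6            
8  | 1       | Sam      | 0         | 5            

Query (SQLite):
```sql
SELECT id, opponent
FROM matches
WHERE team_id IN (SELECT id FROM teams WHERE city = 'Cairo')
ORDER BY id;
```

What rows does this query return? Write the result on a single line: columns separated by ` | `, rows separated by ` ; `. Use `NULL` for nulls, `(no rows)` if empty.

Inner query: teams.id where city = 'Cairo'.
Outer: keep matches rows whose team_id is in that set.
Inner query → {3, 5}

1 | Dana ; 3 | Alice ; 6 | Liam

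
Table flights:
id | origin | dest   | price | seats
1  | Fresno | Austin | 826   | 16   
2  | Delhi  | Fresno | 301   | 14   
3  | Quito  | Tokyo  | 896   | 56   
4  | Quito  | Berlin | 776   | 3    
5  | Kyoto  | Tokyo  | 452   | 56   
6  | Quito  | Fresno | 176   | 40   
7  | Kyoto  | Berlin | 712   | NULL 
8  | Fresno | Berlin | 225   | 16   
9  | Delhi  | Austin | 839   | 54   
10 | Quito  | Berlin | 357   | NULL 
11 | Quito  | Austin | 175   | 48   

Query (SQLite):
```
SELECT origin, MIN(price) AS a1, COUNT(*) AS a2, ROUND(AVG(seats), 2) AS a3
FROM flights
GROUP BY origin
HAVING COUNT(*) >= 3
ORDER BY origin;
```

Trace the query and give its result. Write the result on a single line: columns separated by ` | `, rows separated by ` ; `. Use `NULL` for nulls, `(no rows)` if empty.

Quito | 175 | 5 | 36.75

Group flights by origin.
Per group compute: MIN(price), COUNT(*), ROUND(AVG(seats), 2).
HAVING: drop groups with fewer than 3 rows.
  Delhi: ids {2, 9} → MIN(price)=301, COUNT(*)=2, ROUND(AVG(seats), 2)=34
  Fresno: ids {1, 8} → MIN(price)=225, COUNT(*)=2, ROUND(AVG(seats), 2)=16
  Kyoto: ids {5, 7} → MIN(price)=452, COUNT(*)=2, ROUND(AVG(seats), 2)=56
  Quito: ids {3, 4, 6, 10, 11} → MIN(price)=175, COUNT(*)=5, ROUND(AVG(seats), 2)=36.75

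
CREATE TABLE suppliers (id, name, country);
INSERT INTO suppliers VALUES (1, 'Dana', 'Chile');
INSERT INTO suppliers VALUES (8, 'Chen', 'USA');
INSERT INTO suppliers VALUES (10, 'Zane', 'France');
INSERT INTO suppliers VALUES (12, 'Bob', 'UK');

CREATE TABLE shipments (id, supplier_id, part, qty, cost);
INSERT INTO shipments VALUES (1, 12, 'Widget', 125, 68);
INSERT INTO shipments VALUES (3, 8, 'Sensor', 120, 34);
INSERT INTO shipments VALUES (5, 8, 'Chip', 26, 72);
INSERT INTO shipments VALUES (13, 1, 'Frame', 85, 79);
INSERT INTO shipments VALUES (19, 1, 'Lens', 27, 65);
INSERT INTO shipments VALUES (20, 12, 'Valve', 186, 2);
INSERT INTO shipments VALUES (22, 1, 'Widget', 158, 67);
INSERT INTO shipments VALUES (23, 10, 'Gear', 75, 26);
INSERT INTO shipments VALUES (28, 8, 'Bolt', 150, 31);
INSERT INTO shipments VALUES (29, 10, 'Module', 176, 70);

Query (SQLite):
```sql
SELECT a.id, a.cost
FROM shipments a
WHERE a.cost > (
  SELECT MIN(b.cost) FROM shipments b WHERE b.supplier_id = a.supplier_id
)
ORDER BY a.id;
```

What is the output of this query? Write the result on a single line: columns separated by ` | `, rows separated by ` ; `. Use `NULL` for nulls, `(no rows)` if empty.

For each shipments row a, compute MIN(cost) over rows sharing a.supplier_id.
Keep row a if a.cost > that per-group MIN.
  supplier_id=1: MIN(cost) = 65
  supplier_id=8: MIN(cost) = 31
  supplier_id=10: MIN(cost) = 26
  supplier_id=12: MIN(cost) = 2

1 | 68 ; 3 | 34 ; 5 | 72 ; 13 | 79 ; 22 | 67 ; 29 | 70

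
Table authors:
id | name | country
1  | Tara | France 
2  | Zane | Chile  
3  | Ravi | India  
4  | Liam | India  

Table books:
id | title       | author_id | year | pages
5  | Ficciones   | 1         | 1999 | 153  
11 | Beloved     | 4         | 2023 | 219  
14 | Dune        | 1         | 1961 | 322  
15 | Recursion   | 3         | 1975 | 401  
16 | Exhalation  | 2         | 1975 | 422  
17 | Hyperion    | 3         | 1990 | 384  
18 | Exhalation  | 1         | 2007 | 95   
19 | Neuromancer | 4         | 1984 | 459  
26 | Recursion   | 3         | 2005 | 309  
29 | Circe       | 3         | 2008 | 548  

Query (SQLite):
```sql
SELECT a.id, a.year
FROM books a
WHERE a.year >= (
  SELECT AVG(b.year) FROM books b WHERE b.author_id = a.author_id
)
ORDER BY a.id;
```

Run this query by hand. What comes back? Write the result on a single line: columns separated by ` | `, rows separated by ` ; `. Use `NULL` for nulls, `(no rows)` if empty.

5 | 1999 ; 11 | 2023 ; 16 | 1975 ; 18 | 2007 ; 26 | 2005 ; 29 | 2008

For each books row a, compute AVG(year) over rows sharing a.author_id.
Keep row a if a.year >= that per-group AVG.
  author_id=1: AVG(year) = 1989.0
  author_id=2: AVG(year) = 1975.0
  author_id=3: AVG(year) = 1994.5
  author_id=4: AVG(year) = 2003.5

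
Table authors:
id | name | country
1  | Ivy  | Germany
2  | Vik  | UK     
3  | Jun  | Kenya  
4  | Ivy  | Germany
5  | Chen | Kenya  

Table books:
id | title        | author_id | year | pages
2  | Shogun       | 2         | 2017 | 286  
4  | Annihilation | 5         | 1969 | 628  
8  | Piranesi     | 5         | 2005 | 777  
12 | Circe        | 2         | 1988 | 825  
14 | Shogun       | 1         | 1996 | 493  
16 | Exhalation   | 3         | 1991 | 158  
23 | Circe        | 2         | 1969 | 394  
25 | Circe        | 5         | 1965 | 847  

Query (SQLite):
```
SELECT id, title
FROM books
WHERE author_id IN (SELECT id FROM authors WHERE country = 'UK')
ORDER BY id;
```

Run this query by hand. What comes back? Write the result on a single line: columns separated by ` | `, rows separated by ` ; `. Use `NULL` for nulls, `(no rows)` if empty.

2 | Shogun ; 12 | Circe ; 23 | Circe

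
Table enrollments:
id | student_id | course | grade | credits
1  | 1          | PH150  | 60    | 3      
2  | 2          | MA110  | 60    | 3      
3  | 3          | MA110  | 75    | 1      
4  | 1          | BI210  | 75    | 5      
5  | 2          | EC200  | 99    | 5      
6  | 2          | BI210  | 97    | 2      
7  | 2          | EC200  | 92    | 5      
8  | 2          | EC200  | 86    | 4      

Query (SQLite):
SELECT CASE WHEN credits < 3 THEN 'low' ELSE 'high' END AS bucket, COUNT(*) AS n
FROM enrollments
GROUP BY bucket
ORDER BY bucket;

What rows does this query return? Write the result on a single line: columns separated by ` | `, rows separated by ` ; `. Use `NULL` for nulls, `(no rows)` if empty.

high | 6 ; low | 2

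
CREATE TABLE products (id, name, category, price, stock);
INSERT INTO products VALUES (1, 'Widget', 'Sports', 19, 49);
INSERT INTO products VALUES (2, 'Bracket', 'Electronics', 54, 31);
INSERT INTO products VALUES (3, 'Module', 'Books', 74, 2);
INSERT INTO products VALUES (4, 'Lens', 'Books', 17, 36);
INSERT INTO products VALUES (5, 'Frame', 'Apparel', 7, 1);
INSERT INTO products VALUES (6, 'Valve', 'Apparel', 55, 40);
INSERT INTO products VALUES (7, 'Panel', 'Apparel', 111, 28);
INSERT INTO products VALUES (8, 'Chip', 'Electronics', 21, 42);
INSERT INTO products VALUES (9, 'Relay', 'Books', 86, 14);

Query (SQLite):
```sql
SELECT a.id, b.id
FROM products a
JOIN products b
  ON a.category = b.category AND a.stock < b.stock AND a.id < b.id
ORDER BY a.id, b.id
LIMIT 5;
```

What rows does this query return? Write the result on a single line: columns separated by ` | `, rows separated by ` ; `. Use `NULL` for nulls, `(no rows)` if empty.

2 | 8 ; 3 | 4 ; 3 | 9 ; 5 | 6 ; 5 | 7

Pairs (a,b) with same category, a.stock < b.stock, a.id < b.id.
category groups: Apparel:{5,6,7} Books:{3,4,9} Electronics:{2,8} Sports:{1}
Ordered by (a.id, b.id); first 5.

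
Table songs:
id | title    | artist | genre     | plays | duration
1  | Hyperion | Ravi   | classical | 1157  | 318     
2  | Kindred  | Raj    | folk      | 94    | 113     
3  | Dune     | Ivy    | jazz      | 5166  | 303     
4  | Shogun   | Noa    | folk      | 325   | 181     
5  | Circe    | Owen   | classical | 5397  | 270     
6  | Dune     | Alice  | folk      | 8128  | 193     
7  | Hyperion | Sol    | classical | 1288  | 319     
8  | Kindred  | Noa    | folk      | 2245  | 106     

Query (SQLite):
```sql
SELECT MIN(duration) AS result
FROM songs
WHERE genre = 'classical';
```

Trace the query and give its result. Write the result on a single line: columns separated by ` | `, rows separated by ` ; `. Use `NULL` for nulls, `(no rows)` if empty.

270

Rows where genre='classical' → duration values: [318, 270, 319].
MIN of non-NULL values = 270.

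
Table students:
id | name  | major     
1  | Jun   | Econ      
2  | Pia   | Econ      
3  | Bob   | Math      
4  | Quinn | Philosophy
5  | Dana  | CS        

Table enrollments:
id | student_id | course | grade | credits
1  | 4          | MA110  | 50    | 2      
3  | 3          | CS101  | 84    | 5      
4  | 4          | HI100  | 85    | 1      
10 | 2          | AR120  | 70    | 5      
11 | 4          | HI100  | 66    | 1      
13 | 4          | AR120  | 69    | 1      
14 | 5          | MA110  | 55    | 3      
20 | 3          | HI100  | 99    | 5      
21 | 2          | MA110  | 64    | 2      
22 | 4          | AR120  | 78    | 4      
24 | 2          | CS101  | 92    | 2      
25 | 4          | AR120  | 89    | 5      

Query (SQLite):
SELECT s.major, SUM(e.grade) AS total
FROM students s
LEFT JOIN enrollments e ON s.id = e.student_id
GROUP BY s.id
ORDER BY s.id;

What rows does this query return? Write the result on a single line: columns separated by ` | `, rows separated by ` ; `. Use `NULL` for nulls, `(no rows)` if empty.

LEFT JOIN keeps every students row; unmatched ones get NULL for enrollments columns.
Group by students.id and compute SUM(e.grade). SUM over an all-NULL group is NULL.
  1: ids {—} → SUM(e.grade)=NULL
  2: ids {10, 21, 24} → SUM(e.grade)=226
  3: ids {3, 20} → SUM(e.grade)=183
  4: ids {1, 4, 11, 13, 22, 25} → SUM(e.grade)=437
  5: ids {14} → SUM(e.grade)=55

Econ | NULL ; Econ | 226 ; Math | 183 ; Philosophy | 437 ; CS | 55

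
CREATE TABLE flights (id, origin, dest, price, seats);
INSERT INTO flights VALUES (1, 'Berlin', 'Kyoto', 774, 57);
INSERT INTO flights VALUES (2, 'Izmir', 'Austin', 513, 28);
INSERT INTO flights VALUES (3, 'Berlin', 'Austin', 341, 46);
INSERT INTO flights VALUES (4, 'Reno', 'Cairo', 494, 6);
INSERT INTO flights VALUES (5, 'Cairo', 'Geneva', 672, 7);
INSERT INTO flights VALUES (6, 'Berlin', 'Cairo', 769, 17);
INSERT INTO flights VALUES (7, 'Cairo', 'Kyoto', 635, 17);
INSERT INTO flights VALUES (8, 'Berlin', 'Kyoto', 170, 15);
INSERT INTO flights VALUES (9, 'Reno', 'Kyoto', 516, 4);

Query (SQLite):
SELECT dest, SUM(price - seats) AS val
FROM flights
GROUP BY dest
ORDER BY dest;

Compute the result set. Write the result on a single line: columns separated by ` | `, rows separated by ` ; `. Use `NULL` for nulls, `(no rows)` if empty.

Austin | 780 ; Cairo | 1240 ; Geneva | 665 ; Kyoto | 2002

For each row compute price - seats.
Group by dest; take SUM of the expression per group.
  Austin: ids {2, 3} → SUM(price - seats)=780
  Cairo: ids {4, 6} → SUM(price - seats)=1240
  Geneva: ids {5} → SUM(price - seats)=665
  Kyoto: ids {1, 7, 8, 9} → SUM(price - seats)=2002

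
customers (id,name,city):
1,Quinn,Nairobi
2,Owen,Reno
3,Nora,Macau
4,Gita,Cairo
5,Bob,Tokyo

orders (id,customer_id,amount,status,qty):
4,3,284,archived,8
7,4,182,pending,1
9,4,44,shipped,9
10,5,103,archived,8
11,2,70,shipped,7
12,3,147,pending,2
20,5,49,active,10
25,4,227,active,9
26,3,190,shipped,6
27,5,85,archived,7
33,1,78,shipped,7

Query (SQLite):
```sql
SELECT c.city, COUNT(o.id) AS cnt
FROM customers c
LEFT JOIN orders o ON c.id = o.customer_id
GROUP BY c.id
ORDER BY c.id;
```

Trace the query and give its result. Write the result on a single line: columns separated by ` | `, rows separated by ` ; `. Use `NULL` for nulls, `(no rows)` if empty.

Nairobi | 1 ; Reno | 1 ; Macau | 3 ; Cairo | 3 ; Tokyo | 3

LEFT JOIN keeps every customers row; unmatched ones get NULL for orders columns.
Group by customers.id and compute COUNT(o.id). COUNT(col) of an all-NULL group is 0.
  1: ids {33} → COUNT(o.id)=1
  2: ids {11} → COUNT(o.id)=1
  3: ids {4, 12, 26} → COUNT(o.id)=3
  4: ids {7, 9, 25} → COUNT(o.id)=3
  5: ids {10, 20, 27} → COUNT(o.id)=3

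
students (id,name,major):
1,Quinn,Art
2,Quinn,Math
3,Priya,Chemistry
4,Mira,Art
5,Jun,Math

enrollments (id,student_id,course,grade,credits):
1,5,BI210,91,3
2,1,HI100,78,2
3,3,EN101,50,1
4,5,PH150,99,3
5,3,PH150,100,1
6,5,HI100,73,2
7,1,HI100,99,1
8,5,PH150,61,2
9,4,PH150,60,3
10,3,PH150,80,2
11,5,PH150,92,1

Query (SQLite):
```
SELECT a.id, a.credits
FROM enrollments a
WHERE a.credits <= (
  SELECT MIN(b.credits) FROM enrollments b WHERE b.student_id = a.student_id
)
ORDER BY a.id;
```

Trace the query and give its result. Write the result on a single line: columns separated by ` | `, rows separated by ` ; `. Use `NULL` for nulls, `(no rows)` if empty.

For each enrollments row a, compute MIN(credits) over rows sharing a.student_id.
Keep row a if a.credits <= that per-group MIN.
  student_id=1: MIN(credits) = 1
  student_id=3: MIN(credits) = 1
  student_id=4: MIN(credits) = 3
  student_id=5: MIN(credits) = 1

3 | 1 ; 5 | 1 ; 7 | 1 ; 9 | 3 ; 11 | 1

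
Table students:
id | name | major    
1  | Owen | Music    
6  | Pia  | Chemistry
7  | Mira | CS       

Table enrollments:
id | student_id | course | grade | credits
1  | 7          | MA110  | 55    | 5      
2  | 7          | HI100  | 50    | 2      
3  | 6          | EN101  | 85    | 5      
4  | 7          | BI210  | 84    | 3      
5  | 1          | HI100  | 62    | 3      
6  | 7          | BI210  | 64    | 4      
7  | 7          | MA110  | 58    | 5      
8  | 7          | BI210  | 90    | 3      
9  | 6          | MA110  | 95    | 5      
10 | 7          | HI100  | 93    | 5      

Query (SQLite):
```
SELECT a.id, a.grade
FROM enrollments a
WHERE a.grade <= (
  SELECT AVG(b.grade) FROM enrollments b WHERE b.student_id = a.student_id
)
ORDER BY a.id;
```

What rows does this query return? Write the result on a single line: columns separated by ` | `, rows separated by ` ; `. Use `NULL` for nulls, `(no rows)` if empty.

For each enrollments row a, compute AVG(grade) over rows sharing a.student_id.
Keep row a if a.grade <= that per-group AVG.
  student_id=1: AVG(grade) = 62.0
  student_id=6: AVG(grade) = 90.0
  student_id=7: AVG(grade) = 70.571429

1 | 55 ; 2 | 50 ; 3 | 85 ; 5 | 62 ; 6 | 64 ; 7 | 58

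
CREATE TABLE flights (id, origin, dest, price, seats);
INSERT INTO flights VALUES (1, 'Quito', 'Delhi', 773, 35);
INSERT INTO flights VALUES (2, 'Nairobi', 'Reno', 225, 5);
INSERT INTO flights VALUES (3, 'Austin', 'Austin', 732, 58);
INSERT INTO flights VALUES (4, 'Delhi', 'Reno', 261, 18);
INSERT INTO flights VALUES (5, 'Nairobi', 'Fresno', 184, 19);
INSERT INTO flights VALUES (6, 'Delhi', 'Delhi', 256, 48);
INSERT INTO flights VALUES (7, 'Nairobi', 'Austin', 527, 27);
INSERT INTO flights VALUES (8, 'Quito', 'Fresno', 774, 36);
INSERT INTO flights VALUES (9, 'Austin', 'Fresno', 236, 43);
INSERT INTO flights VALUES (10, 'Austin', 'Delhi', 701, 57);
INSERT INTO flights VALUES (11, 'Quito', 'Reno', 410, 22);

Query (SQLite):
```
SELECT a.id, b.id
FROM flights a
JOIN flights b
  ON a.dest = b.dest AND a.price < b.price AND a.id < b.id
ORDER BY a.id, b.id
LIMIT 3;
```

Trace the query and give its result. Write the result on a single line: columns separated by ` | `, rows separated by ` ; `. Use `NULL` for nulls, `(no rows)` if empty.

2 | 4 ; 2 | 11 ; 4 | 11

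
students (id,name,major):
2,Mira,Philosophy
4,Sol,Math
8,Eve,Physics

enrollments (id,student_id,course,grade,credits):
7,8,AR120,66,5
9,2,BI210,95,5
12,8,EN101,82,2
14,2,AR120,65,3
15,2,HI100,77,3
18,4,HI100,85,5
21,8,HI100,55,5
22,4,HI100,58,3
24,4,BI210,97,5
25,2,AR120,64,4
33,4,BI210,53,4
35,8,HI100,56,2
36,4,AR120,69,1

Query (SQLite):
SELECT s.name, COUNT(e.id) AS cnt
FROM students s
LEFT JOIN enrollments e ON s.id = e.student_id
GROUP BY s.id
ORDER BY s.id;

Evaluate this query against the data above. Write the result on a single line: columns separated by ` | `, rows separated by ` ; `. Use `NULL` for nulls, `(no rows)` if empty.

LEFT JOIN keeps every students row; unmatched ones get NULL for enrollments columns.
Group by students.id and compute COUNT(e.id). COUNT(col) of an all-NULL group is 0.
  2: ids {9, 14, 15, 25} → COUNT(e.id)=4
  4: ids {18, 22, 24, 33, 36} → COUNT(e.id)=5
  8: ids {7, 12, 21, 35} → COUNT(e.id)=4

Mira | 4 ; Sol | 5 ; Eve | 4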